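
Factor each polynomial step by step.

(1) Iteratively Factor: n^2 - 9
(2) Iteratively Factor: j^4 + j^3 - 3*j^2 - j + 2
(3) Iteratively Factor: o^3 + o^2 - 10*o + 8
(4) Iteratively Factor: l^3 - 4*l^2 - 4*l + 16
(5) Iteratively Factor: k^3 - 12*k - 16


(1) = (n - 3)*(n + 3)
(2) = (j + 1)*(j^3 - 3*j + 2) = (j + 1)*(j + 2)*(j^2 - 2*j + 1) = (j - 1)*(j + 1)*(j + 2)*(j - 1)
(3) = (o + 4)*(o^2 - 3*o + 2) = (o - 1)*(o + 4)*(o - 2)
(4) = (l - 2)*(l^2 - 2*l - 8) = (l - 2)*(l + 2)*(l - 4)
(5) = (k - 4)*(k^2 + 4*k + 4) = (k - 4)*(k + 2)*(k + 2)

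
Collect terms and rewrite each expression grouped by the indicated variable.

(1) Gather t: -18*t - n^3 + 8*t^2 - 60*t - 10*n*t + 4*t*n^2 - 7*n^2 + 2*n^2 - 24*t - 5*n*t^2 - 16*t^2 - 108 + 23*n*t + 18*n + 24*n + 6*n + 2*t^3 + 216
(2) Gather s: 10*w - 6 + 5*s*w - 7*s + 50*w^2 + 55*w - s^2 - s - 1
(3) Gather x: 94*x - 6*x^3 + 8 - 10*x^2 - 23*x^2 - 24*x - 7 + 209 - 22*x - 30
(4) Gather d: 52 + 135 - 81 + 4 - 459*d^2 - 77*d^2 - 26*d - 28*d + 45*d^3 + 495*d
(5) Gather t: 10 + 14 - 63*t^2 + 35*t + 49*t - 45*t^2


(1) = -n^3 - 5*n^2 + 48*n + 2*t^3 + t^2*(-5*n - 8) + t*(4*n^2 + 13*n - 102) + 108
(2) = -s^2 + s*(5*w - 8) + 50*w^2 + 65*w - 7
(3) = -6*x^3 - 33*x^2 + 48*x + 180
(4) = 45*d^3 - 536*d^2 + 441*d + 110
(5) = -108*t^2 + 84*t + 24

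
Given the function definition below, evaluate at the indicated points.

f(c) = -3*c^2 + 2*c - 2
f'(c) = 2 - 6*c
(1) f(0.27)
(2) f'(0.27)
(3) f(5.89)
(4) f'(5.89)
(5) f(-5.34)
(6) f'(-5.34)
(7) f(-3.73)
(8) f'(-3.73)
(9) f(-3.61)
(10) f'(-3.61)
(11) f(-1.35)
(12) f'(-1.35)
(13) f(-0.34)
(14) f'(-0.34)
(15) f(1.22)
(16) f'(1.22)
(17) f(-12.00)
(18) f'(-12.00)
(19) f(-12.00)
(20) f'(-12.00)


(1) = -1.68
(2) = 0.38
(3) = -94.30
(4) = -33.34
(5) = -98.23
(6) = 34.04
(7) = -51.20
(8) = 24.38
(9) = -48.32
(10) = 23.66
(11) = -10.17
(12) = 10.10
(13) = -3.03
(14) = 4.04
(15) = -4.03
(16) = -5.32
(17) = -458.00
(18) = 74.00
(19) = -458.00
(20) = 74.00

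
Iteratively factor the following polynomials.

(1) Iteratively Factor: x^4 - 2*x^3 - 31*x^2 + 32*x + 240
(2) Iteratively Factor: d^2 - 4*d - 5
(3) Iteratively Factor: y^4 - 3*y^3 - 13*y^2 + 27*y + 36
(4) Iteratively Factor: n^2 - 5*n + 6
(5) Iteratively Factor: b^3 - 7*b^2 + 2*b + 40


(1) = (x + 3)*(x^3 - 5*x^2 - 16*x + 80) = (x + 3)*(x + 4)*(x^2 - 9*x + 20) = (x - 5)*(x + 3)*(x + 4)*(x - 4)
(2) = (d - 5)*(d + 1)
(3) = (y - 4)*(y^3 + y^2 - 9*y - 9) = (y - 4)*(y - 3)*(y^2 + 4*y + 3) = (y - 4)*(y - 3)*(y + 1)*(y + 3)
(4) = (n - 3)*(n - 2)
(5) = (b - 4)*(b^2 - 3*b - 10) = (b - 5)*(b - 4)*(b + 2)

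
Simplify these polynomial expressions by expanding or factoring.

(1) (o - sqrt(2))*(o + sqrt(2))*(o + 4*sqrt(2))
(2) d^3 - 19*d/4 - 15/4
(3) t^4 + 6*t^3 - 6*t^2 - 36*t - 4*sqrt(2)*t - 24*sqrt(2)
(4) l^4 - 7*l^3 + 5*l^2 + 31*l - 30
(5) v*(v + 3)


(1) = o^3 + 4*sqrt(2)*o^2 - 2*o - 8*sqrt(2)
(2) = (d - 5/2)*(d + 1)*(d + 3/2)
(3) = (t + 6)*(t - 2*sqrt(2))*(t + sqrt(2))^2
(4) = (l - 5)*(l - 3)*(l - 1)*(l + 2)
(5) = v^2 + 3*v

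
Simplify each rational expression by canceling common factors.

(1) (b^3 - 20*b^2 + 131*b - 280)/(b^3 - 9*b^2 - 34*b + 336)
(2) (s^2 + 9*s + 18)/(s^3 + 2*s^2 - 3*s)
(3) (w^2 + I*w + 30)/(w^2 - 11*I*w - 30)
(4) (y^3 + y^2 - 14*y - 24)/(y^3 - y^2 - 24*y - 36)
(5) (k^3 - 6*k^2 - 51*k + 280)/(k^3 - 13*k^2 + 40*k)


(1) = (b - 5)/(b + 6)
(2) = (s + 6)/(s^2 - s)
(3) = (w + 6*I)/(w - 6*I)
(4) = (y - 4)/(y - 6)
(5) = (k + 7)/k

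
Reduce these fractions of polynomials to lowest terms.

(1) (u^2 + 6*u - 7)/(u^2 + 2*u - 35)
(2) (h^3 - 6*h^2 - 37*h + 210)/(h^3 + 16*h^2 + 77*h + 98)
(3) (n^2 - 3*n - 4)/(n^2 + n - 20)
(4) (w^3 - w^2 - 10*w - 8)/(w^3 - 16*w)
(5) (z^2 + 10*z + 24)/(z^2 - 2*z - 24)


(1) = (u - 1)/(u - 5)
(2) = (h^3 - 6*h^2 - 37*h + 210)/(h^3 + 16*h^2 + 77*h + 98)
(3) = (n + 1)/(n + 5)
(4) = (w^2 + 3*w + 2)/(w^2 + 4*w)
(5) = (z + 6)/(z - 6)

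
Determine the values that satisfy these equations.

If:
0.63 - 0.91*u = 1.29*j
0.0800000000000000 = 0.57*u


Then:
j = 0.39
u = 0.14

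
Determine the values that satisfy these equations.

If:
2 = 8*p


Then:
p = 1/4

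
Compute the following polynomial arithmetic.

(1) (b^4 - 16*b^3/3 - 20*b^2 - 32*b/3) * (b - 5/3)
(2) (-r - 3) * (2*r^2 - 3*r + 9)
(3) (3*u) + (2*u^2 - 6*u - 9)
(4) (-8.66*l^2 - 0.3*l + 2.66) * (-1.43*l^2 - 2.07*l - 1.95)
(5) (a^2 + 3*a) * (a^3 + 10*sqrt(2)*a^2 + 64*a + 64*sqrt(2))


(1) = b^5 - 7*b^4 - 100*b^3/9 + 68*b^2/3 + 160*b/9
(2) = -2*r^3 - 3*r^2 - 27
(3) = 2*u^2 - 3*u - 9
(4) = 12.3838*l^4 + 18.3552*l^3 + 13.7042*l^2 - 4.9212*l - 5.187
(5) = a^5 + 3*a^4 + 10*sqrt(2)*a^4 + 30*sqrt(2)*a^3 + 64*a^3 + 64*sqrt(2)*a^2 + 192*a^2 + 192*sqrt(2)*a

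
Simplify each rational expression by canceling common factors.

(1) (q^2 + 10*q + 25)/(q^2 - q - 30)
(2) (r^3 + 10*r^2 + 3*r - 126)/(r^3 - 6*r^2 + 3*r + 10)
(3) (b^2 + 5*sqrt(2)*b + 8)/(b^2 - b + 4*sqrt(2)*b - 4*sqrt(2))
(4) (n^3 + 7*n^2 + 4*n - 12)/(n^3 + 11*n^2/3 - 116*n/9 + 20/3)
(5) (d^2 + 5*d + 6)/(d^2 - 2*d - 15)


(1) = (q + 5)/(q - 6)
(2) = (r^3 + 10*r^2 + 3*r - 126)/(r^3 - 6*r^2 + 3*r + 10)
(3) = (b + sqrt(2))/(b - 1)
(4) = (9*n^2 + 9*n - 18)/(9*n^2 - 21*n + 10)
(5) = (d + 2)/(d - 5)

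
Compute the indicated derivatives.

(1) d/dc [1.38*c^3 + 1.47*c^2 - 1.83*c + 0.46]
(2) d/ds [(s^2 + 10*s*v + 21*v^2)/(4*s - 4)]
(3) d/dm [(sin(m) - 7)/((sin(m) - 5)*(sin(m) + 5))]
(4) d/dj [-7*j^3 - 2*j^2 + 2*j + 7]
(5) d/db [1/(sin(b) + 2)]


(1) = 4.14*c^2 + 2.94*c - 1.83
(2) = (s^2 - 2*s - 21*v^2 - 10*v)/(4*(s^2 - 2*s + 1))
(3) = (14*sin(m) + cos(m)^2 - 26)*cos(m)/((sin(m) - 5)^2*(sin(m) + 5)^2)
(4) = -21*j^2 - 4*j + 2
(5) = -cos(b)/(sin(b) + 2)^2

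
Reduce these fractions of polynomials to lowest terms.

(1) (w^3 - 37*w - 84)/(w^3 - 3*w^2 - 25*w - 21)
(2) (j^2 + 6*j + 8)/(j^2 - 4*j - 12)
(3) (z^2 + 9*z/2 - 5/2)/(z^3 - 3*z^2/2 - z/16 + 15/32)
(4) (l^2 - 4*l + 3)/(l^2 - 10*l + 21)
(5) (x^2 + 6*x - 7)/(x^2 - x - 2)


(1) = (w + 4)/(w + 1)
(2) = (j + 4)/(j - 6)
(3) = (32*z^2 + 144*z - 80)/(32*z^3 - 48*z^2 - 2*z + 15)
(4) = (l - 1)/(l - 7)
(5) = (x^2 + 6*x - 7)/(x^2 - x - 2)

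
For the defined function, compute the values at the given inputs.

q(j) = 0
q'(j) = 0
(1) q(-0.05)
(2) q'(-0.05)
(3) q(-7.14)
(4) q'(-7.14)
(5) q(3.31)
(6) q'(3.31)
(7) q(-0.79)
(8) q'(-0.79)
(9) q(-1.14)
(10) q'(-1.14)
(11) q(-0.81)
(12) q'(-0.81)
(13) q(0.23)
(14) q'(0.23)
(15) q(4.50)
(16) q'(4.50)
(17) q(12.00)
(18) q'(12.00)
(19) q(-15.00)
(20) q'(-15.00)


(1) = 0.00
(2) = 0.00
(3) = 0.00
(4) = 0.00
(5) = 0.00
(6) = 0.00
(7) = 0.00
(8) = 0.00
(9) = 0.00
(10) = 0.00
(11) = 0.00
(12) = 0.00
(13) = 0.00
(14) = 0.00
(15) = 0.00
(16) = 0.00
(17) = 0.00
(18) = 0.00
(19) = 0.00
(20) = 0.00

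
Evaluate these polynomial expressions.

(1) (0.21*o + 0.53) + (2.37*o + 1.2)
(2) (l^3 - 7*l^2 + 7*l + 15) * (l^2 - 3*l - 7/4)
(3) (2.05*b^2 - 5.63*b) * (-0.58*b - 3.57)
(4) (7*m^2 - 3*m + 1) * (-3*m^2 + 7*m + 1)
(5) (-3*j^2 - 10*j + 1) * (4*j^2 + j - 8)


(1) = 2.58*o + 1.73
(2) = l^5 - 10*l^4 + 105*l^3/4 + 25*l^2/4 - 229*l/4 - 105/4
(3) = -1.189*b^3 - 4.0531*b^2 + 20.0991*b
(4) = -21*m^4 + 58*m^3 - 17*m^2 + 4*m + 1
(5) = -12*j^4 - 43*j^3 + 18*j^2 + 81*j - 8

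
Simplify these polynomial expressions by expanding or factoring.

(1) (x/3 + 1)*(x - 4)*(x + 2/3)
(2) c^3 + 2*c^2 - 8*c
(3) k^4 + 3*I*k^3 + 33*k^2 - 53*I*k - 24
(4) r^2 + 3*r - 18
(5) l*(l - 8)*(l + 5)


(1) = x^3/3 - x^2/9 - 38*x/9 - 8/3
(2) = c*(c - 2)*(c + 4)
(3) = (k - 3*I)*(k - I)^2*(k + 8*I)
(4) = (r - 3)*(r + 6)
(5) = l^3 - 3*l^2 - 40*l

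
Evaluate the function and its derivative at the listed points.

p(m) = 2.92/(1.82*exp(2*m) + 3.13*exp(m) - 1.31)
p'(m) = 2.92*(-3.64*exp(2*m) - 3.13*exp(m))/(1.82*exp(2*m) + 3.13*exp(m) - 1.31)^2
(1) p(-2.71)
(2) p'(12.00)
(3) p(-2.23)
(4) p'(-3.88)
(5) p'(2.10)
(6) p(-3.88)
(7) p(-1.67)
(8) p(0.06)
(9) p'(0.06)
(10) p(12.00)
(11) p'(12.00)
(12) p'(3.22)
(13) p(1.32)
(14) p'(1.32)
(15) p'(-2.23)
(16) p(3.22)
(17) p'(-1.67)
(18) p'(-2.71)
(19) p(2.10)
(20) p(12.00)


(1) = -2.67
(2) = -0.00
(3) = -3.07
(4) = -0.12
(5) = -0.04
(6) = -2.35
(7) = -4.45
(8) = 0.72
(9) = -1.31
(10) = 0.00
(11) = -0.00
(12) = -0.00
(13) = 0.08
(14) = -0.14
(15) = -1.22
(16) = 0.00
(17) = -4.87
(18) = -0.55
(19) = 0.02
(20) = 0.00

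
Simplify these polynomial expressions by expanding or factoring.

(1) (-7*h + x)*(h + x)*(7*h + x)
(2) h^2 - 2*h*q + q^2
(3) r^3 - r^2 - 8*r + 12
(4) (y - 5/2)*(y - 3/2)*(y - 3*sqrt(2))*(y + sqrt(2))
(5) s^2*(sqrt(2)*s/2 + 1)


(1) = -49*h^3 - 49*h^2*x + h*x^2 + x^3
(2) = (-h + q)^2
(3) = (r - 2)^2*(r + 3)
(4) = y^4 - 4*y^3 - 2*sqrt(2)*y^3 - 9*y^2/4 + 8*sqrt(2)*y^2 - 15*sqrt(2)*y/2 + 24*y - 45/2
(5) = sqrt(2)*s^3/2 + s^2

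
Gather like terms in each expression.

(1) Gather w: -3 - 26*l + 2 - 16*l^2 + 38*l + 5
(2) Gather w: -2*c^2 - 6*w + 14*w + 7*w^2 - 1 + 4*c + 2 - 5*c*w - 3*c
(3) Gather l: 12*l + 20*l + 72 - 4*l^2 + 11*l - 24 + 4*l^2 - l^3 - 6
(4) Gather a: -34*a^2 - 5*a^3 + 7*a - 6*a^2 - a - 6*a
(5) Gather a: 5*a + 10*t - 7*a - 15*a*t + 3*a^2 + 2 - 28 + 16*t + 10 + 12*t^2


(1) = -16*l^2 + 12*l + 4
(2) = -2*c^2 + c + 7*w^2 + w*(8 - 5*c) + 1
(3) = -l^3 + 43*l + 42
(4) = -5*a^3 - 40*a^2
(5) = 3*a^2 + a*(-15*t - 2) + 12*t^2 + 26*t - 16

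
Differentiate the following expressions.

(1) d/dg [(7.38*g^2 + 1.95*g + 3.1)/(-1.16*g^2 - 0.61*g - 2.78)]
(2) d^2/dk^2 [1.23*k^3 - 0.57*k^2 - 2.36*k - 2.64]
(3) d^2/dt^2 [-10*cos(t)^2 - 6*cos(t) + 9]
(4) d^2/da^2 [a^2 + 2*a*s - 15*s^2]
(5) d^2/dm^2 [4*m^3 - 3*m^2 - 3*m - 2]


(1) = (-2.2398*g^2 - 33.8408*g - 3.53)/(1.3456*g^4 + 1.4152*g^3 + 6.8217*g^2 + 3.3916*g + 7.7284)
(2) = 7.38*k - 1.14
(3) = 6*cos(t) + 20*cos(2*t)
(4) = 2
(5) = 24*m - 6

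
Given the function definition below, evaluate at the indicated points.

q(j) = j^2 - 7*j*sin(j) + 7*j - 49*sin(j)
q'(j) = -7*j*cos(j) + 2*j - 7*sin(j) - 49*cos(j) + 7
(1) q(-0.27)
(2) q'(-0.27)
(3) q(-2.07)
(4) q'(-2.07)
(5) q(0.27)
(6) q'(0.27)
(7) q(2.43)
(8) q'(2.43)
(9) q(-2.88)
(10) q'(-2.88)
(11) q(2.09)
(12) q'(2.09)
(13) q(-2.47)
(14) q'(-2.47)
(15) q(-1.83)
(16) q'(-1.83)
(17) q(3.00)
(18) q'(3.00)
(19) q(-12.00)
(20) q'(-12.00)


(1) = 10.75
(2) = -37.08
(3) = 20.09
(4) = 25.53
(5) = -11.61
(6) = -43.37
(7) = -20.19
(8) = 57.28
(9) = -4.41
(10) = 30.91
(11) = -36.25
(12) = 36.67
(13) = 8.54
(14) = 31.24
(15) = 25.52
(16) = 19.38
(17) = 20.12
(18) = 81.31
(19) = 78.78
(20) = 8.78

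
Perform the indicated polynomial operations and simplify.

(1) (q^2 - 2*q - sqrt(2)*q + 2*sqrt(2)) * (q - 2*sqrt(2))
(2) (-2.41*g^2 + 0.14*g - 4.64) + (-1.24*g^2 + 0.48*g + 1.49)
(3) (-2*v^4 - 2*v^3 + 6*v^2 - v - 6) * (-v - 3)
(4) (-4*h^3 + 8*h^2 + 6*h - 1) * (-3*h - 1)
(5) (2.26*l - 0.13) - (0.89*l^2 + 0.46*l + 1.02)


(1) = q^3 - 3*sqrt(2)*q^2 - 2*q^2 + 4*q + 6*sqrt(2)*q - 8
(2) = -3.65*g^2 + 0.62*g - 3.15
(3) = 2*v^5 + 8*v^4 - 17*v^2 + 9*v + 18
(4) = 12*h^4 - 20*h^3 - 26*h^2 - 3*h + 1
(5) = -0.89*l^2 + 1.8*l - 1.15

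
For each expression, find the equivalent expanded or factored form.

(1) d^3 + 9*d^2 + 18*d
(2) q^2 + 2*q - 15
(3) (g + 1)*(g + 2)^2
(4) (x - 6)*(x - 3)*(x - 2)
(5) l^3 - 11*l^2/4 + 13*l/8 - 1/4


(1) = d*(d + 3)*(d + 6)
(2) = (q - 3)*(q + 5)
(3) = g^3 + 5*g^2 + 8*g + 4
(4) = x^3 - 11*x^2 + 36*x - 36
(5) = (l - 2)*(l - 1/2)*(l - 1/4)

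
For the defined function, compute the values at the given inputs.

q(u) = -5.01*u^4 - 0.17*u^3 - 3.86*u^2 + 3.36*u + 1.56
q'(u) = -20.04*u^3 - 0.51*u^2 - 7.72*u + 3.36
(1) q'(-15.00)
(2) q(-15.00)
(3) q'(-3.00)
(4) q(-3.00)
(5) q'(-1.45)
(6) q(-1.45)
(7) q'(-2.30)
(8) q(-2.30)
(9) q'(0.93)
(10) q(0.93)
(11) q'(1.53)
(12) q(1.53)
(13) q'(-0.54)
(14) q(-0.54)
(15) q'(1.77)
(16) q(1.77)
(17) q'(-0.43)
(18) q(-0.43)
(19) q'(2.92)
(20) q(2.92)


(1) = 67639.41
(2) = -253974.84
(3) = 563.01
(4) = -444.48
(5) = 74.58
(6) = -33.06
(7) = 262.24
(8) = -164.72
(9) = -20.38
(10) = -2.54
(11) = -81.42
(12) = -30.40
(13) = 10.54
(14) = -1.78
(15) = -123.03
(16) = -54.70
(17) = 8.18
(18) = -0.76
(19) = -522.47
(20) = -390.00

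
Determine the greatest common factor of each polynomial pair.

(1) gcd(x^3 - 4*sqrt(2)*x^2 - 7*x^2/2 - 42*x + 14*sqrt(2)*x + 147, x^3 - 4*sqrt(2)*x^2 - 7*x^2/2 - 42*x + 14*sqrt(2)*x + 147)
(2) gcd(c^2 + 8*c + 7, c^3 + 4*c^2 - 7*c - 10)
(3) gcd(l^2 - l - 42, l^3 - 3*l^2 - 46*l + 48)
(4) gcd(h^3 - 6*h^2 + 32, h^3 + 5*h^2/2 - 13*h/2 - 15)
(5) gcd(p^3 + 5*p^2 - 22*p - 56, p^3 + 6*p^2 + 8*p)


(1) = x^3 + x^2*(-4*sqrt(2) - 7/2) + x*(-42 + 14*sqrt(2)) + 147
(2) = c + 1
(3) = gcd((l - 7)*(l + 6), (l - 8)*(l - 1)*(l + 6)) = l + 6
(4) = h + 2
(5) = gcd((p - 4)*(p + 2)*(p + 7), p*(p + 2)*(p + 4)) = p + 2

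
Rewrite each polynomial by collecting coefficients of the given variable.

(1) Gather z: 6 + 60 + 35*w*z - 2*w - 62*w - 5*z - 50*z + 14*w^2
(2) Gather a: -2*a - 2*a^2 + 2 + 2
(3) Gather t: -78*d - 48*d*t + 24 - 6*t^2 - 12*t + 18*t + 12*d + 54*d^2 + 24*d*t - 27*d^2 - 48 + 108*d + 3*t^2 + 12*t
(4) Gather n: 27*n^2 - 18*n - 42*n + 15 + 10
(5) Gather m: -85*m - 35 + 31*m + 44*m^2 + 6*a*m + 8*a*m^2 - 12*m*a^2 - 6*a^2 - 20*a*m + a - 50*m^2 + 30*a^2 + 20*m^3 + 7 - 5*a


(1) = 14*w^2 - 64*w + z*(35*w - 55) + 66
(2) = -2*a^2 - 2*a + 4
(3) = 27*d^2 + 42*d - 3*t^2 + t*(18 - 24*d) - 24
(4) = 27*n^2 - 60*n + 25
(5) = 24*a^2 - 4*a + 20*m^3 + m^2*(8*a - 6) + m*(-12*a^2 - 14*a - 54) - 28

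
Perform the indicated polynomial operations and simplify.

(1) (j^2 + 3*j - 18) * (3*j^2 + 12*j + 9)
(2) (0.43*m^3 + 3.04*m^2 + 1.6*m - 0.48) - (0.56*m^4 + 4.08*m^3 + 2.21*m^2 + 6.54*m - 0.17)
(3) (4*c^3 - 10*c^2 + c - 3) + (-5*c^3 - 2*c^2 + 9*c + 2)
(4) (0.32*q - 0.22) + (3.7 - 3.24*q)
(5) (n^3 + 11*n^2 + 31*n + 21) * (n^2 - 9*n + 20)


(1) = 3*j^4 + 21*j^3 - 9*j^2 - 189*j - 162
(2) = -0.56*m^4 - 3.65*m^3 + 0.83*m^2 - 4.94*m - 0.31
(3) = -c^3 - 12*c^2 + 10*c - 1
(4) = 3.48 - 2.92*q
(5) = n^5 + 2*n^4 - 48*n^3 - 38*n^2 + 431*n + 420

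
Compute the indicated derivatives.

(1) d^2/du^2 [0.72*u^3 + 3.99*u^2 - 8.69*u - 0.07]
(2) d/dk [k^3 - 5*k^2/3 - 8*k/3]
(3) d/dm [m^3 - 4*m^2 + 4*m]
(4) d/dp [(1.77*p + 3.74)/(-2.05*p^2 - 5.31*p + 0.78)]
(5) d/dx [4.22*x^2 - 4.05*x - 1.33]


(1) = 4.32*u + 7.98
(2) = 3*k^2 - 10*k/3 - 8/3
(3) = 3*m^2 - 8*m + 4
(4) = (3.6285*p^2 + 15.334*p + 21.24)/(4.2025*p^4 + 21.771*p^3 + 24.9981*p^2 - 8.2836*p + 0.6084)
(5) = 8.44*x - 4.05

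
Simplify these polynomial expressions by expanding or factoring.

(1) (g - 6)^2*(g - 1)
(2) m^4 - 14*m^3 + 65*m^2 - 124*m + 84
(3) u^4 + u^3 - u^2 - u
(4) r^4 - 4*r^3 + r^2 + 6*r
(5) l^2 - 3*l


(1) = g^3 - 13*g^2 + 48*g - 36
(2) = (m - 7)*(m - 3)*(m - 2)^2
(3) = u*(u - 1)*(u + 1)^2
(4) = r*(r - 3)*(r - 2)*(r + 1)
(5) = l*(l - 3)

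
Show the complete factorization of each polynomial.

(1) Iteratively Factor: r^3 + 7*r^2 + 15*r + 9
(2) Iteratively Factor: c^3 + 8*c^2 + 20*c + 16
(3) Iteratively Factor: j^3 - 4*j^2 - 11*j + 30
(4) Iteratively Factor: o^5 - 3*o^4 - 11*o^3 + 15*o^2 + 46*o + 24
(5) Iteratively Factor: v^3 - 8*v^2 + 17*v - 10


(1) = (r + 3)*(r^2 + 4*r + 3) = (r + 1)*(r + 3)*(r + 3)
(2) = (c + 2)*(c^2 + 6*c + 8) = (c + 2)^2*(c + 4)
(3) = (j - 2)*(j^2 - 2*j - 15) = (j - 2)*(j + 3)*(j - 5)
(4) = (o + 1)*(o^4 - 4*o^3 - 7*o^2 + 22*o + 24) = (o - 4)*(o + 1)*(o^3 - 7*o - 6) = (o - 4)*(o + 1)^2*(o^2 - o - 6) = (o - 4)*(o + 1)^2*(o + 2)*(o - 3)
(5) = (v - 2)*(v^2 - 6*v + 5) = (v - 2)*(v - 1)*(v - 5)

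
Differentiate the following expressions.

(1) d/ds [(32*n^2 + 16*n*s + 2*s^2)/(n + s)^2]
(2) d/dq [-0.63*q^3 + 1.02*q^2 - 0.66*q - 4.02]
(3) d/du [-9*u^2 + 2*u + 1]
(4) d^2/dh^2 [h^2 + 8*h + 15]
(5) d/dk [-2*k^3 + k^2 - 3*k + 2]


(1) = -48*n^2/(n + s)^3 - 12*n*s/(n + s)^3
(2) = -1.89*q^2 + 2.04*q - 0.66
(3) = 2 - 18*u
(4) = 2
(5) = -6*k^2 + 2*k - 3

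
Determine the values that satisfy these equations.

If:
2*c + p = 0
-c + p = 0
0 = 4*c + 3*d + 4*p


Then:
c = 0
d = 0
p = 0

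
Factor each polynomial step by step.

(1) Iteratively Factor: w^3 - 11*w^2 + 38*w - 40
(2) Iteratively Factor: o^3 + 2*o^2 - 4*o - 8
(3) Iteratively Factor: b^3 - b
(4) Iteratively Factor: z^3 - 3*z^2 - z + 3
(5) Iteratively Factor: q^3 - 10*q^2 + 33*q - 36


(1) = (w - 4)*(w^2 - 7*w + 10) = (w - 4)*(w - 2)*(w - 5)
(2) = (o + 2)*(o^2 - 4) = (o - 2)*(o + 2)*(o + 2)
(3) = (b)*(b^2 - 1) = b*(b + 1)*(b - 1)
(4) = (z + 1)*(z^2 - 4*z + 3) = (z - 3)*(z + 1)*(z - 1)
(5) = (q - 3)*(q^2 - 7*q + 12) = (q - 4)*(q - 3)*(q - 3)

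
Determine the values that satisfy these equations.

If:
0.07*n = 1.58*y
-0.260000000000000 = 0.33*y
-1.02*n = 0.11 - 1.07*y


Then:
No Solution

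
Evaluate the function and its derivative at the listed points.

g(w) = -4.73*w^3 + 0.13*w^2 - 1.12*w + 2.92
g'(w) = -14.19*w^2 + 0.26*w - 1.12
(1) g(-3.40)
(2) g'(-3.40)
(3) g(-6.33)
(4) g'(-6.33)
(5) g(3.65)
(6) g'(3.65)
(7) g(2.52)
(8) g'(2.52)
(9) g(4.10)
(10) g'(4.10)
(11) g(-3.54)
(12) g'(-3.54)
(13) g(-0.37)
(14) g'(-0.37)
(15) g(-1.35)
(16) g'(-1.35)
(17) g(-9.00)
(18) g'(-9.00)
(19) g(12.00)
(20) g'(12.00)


(1) = 194.14
(2) = -166.04
(3) = 1214.92
(4) = -571.34
(5) = -229.44
(6) = -189.22
(7) = -74.77
(8) = -90.58
(9) = -325.48
(10) = -238.59
(11) = 218.35
(12) = -179.86
(13) = 3.59
(14) = -3.16
(15) = 16.31
(16) = -27.33
(17) = 3471.70
(18) = -1152.85
(19) = -8165.24
(20) = -2041.36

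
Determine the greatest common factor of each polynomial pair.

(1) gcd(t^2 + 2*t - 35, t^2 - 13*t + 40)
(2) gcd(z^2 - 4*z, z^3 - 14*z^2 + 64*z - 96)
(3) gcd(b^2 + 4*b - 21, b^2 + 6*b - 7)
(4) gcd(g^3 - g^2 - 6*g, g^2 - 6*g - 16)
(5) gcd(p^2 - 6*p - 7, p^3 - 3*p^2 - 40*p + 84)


(1) = t - 5
(2) = z - 4
(3) = b + 7
(4) = gcd(g*(g - 3)*(g + 2), (g - 8)*(g + 2)) = g + 2
(5) = gcd((p - 7)*(p + 1), (p - 7)*(p - 2)*(p + 6)) = p - 7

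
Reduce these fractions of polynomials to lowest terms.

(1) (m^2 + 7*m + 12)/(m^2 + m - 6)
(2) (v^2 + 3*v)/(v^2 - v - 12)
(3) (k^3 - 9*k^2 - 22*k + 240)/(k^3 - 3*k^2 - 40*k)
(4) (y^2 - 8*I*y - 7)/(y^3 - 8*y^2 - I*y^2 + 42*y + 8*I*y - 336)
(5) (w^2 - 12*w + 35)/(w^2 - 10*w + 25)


(1) = (m + 4)/(m - 2)
(2) = v/(v - 4)
(3) = (k - 6)/k
(4) = (y - I)/(y^2 + y*(-8 + 6*I) - 48*I)
(5) = (w - 7)/(w - 5)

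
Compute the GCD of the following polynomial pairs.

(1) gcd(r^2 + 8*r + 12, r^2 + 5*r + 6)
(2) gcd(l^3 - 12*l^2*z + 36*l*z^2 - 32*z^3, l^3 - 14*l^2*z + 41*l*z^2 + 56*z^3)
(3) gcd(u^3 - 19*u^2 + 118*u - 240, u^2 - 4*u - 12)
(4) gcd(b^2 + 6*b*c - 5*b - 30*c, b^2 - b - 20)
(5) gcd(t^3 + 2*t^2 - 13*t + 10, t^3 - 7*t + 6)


(1) = r + 2
(2) = gcd((l - 8*z)*(l - 2*z)^2, (l - 8*z)*(l - 7*z)*(l + z)) = -l + 8*z
(3) = gcd((u - 8)*(u - 6)*(u - 5), (u - 6)*(u + 2)) = u - 6
(4) = b - 5
(5) = gcd((t - 2)*(t - 1)*(t + 5), (t - 2)*(t - 1)*(t + 3)) = t^2 - 3*t + 2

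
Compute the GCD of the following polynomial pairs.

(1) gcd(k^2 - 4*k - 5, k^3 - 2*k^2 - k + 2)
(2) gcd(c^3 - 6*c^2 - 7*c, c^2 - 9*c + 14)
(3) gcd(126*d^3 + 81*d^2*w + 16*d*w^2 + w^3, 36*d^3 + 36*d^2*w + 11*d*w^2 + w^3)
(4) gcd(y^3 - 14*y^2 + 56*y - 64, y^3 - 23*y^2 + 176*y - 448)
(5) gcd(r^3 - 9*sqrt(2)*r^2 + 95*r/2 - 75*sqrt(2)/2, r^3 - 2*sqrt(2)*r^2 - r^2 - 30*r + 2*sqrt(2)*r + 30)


(1) = gcd((k - 5)*(k + 1), (k - 2)*(k - 1)*(k + 1)) = k + 1
(2) = gcd(c*(c - 7)*(c + 1), (c - 7)*(c - 2)) = c - 7
(3) = gcd((3*d + w)*(6*d + w)*(7*d + w), (2*d + w)*(3*d + w)*(6*d + w)) = 18*d^2 + 9*d*w + w^2
(4) = gcd((y - 8)*(y - 4)*(y - 2), (y - 8)^2*(y - 7)) = y - 8
(5) = gcd((r - 5*sqrt(2))*(r - 5*sqrt(2)/2)*(r - 3*sqrt(2)/2), (r - 1)*(r - 5*sqrt(2))*(r + 3*sqrt(2))) = r - 5*sqrt(2)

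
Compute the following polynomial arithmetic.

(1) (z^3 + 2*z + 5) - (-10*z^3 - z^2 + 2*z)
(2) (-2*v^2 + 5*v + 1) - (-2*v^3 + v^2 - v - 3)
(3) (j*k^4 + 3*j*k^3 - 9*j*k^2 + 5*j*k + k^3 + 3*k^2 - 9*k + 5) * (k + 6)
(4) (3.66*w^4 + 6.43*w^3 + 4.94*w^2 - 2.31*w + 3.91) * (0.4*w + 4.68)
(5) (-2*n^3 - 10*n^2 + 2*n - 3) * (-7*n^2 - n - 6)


(1) = 11*z^3 + z^2 + 5
(2) = 2*v^3 - 3*v^2 + 6*v + 4
(3) = j*k^5 + 9*j*k^4 + 9*j*k^3 - 49*j*k^2 + 30*j*k + k^4 + 9*k^3 + 9*k^2 - 49*k + 30
(4) = 1.464*w^5 + 19.7008*w^4 + 32.0684*w^3 + 22.1952*w^2 - 9.2468*w + 18.2988
(5) = 14*n^5 + 72*n^4 + 8*n^3 + 79*n^2 - 9*n + 18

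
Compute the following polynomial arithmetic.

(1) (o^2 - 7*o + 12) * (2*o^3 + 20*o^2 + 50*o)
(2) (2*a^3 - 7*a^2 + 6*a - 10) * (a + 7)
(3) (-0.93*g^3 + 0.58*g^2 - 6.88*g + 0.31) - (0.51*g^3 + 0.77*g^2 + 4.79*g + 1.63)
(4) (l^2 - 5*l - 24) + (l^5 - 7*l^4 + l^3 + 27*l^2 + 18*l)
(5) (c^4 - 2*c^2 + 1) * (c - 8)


(1) = 2*o^5 + 6*o^4 - 66*o^3 - 110*o^2 + 600*o
(2) = 2*a^4 + 7*a^3 - 43*a^2 + 32*a - 70
(3) = -1.44*g^3 - 0.19*g^2 - 11.67*g - 1.32
(4) = l^5 - 7*l^4 + l^3 + 28*l^2 + 13*l - 24
(5) = c^5 - 8*c^4 - 2*c^3 + 16*c^2 + c - 8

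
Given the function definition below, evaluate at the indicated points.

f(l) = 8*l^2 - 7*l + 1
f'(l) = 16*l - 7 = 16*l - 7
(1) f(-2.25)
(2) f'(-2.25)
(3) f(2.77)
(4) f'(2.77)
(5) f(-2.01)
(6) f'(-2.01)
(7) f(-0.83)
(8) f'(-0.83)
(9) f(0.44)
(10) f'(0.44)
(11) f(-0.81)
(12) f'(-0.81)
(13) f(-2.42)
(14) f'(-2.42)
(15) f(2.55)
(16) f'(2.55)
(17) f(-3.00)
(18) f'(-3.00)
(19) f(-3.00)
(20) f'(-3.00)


(1) = 57.25
(2) = -43.00
(3) = 42.99
(4) = 37.32
(5) = 47.39
(6) = -39.16
(7) = 12.32
(8) = -20.28
(9) = -0.53
(10) = 0.04
(11) = 11.92
(12) = -19.96
(13) = 64.79
(14) = -45.72
(15) = 35.17
(16) = 33.80
(17) = 94.00
(18) = -55.00
(19) = 94.00
(20) = -55.00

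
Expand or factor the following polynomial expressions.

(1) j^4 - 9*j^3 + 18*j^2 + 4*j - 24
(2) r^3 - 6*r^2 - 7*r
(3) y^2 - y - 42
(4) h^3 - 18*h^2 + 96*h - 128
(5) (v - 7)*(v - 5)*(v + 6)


(1) = (j - 6)*(j - 2)^2*(j + 1)
(2) = r*(r - 7)*(r + 1)
(3) = (y - 7)*(y + 6)
(4) = (h - 8)^2*(h - 2)
(5) = v^3 - 6*v^2 - 37*v + 210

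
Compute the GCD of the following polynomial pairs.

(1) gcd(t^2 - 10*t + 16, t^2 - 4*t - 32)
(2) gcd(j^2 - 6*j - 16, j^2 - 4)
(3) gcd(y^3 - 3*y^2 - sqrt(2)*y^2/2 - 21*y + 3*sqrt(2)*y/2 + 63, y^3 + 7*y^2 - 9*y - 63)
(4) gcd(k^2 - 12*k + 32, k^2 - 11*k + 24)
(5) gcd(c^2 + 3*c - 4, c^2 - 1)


(1) = gcd((t - 8)*(t - 2), (t - 8)*(t + 4)) = t - 8
(2) = j + 2
(3) = gcd((y - 3)*(y - 7*sqrt(2)/2)*(y + 3*sqrt(2)), (y - 3)*(y + 3)*(y + 7)) = y - 3
(4) = k - 8
(5) = c - 1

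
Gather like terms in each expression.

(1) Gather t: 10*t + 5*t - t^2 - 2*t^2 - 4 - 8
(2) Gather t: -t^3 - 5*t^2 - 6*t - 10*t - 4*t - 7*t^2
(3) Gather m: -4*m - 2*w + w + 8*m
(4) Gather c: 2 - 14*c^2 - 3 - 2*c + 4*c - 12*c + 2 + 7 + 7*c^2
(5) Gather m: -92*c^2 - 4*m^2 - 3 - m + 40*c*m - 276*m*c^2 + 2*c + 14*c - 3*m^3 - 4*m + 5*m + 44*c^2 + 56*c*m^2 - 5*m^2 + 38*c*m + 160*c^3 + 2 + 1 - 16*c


(1) = -3*t^2 + 15*t - 12
(2) = -t^3 - 12*t^2 - 20*t
(3) = 4*m - w
(4) = -7*c^2 - 10*c + 8
(5) = 160*c^3 - 48*c^2 - 3*m^3 + m^2*(56*c - 9) + m*(-276*c^2 + 78*c)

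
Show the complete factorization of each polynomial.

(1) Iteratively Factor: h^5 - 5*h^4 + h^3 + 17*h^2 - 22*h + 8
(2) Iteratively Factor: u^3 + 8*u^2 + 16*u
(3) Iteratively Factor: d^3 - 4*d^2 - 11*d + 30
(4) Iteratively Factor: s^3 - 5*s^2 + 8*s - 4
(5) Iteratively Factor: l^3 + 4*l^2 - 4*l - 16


(1) = (h - 1)*(h^4 - 4*h^3 - 3*h^2 + 14*h - 8) = (h - 1)^2*(h^3 - 3*h^2 - 6*h + 8) = (h - 1)^3*(h^2 - 2*h - 8) = (h - 4)*(h - 1)^3*(h + 2)
(2) = (u + 4)*(u^2 + 4*u) = u*(u + 4)*(u + 4)
(3) = (d - 2)*(d^2 - 2*d - 15) = (d - 5)*(d - 2)*(d + 3)
(4) = (s - 2)*(s^2 - 3*s + 2) = (s - 2)*(s - 1)*(s - 2)
(5) = (l - 2)*(l^2 + 6*l + 8) = (l - 2)*(l + 2)*(l + 4)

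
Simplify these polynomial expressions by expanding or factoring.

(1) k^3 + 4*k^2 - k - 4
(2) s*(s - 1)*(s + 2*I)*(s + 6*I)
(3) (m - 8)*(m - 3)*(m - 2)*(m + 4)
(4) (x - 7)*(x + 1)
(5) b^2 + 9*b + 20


(1) = (k - 1)*(k + 1)*(k + 4)
(2) = s^4 - s^3 + 8*I*s^3 - 12*s^2 - 8*I*s^2 + 12*s
(3) = m^4 - 9*m^3 - 6*m^2 + 136*m - 192
(4) = x^2 - 6*x - 7
(5) = (b + 4)*(b + 5)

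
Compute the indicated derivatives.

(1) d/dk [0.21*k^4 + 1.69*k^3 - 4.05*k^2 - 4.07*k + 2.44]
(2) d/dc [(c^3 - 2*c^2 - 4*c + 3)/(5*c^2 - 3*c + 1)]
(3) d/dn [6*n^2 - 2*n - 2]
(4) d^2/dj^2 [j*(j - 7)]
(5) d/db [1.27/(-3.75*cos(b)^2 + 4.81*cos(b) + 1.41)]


(1) = 0.84*k^3 + 5.07*k^2 - 8.1*k - 4.07
(2) = (5*c^4 - 6*c^3 + 29*c^2 - 34*c + 5)/(25*c^4 - 30*c^3 + 19*c^2 - 6*c + 1)
(3) = 12*n - 2
(4) = 2
(5) = (6.1087 - 9.525*cos(b))*sin(b)/(-3.75*cos(b)^2 + 4.81*cos(b) + 1.41)^2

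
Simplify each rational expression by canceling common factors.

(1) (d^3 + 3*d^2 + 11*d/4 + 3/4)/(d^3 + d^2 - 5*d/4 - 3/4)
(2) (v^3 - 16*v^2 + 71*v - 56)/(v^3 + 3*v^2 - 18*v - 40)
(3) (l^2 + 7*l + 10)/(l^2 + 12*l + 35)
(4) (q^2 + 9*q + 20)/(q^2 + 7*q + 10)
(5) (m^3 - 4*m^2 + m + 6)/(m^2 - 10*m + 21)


(1) = (d + 1)/(d - 1)
(2) = (v^3 - 16*v^2 + 71*v - 56)/(v^3 + 3*v^2 - 18*v - 40)
(3) = (l + 2)/(l + 7)
(4) = (q + 4)/(q + 2)
(5) = (m^2 - m - 2)/(m - 7)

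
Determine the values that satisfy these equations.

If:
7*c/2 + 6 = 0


Then:
c = -12/7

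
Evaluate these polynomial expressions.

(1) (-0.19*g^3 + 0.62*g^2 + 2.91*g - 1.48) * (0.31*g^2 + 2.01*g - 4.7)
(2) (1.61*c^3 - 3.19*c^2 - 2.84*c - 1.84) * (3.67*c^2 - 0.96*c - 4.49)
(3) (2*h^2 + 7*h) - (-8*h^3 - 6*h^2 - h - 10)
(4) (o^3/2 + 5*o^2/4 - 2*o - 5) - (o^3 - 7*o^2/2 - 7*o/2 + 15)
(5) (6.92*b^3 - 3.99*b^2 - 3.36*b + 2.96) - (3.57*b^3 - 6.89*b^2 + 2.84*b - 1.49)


(1) = -0.0589*g^5 - 0.1897*g^4 + 3.0413*g^3 + 2.4763*g^2 - 16.6518*g + 6.956
(2) = 5.9087*c^5 - 13.2529*c^4 - 14.5893*c^3 + 10.2967*c^2 + 14.518*c + 8.2616
(3) = 8*h^3 + 8*h^2 + 8*h + 10
(4) = -o^3/2 + 19*o^2/4 + 3*o/2 - 20
(5) = 3.35*b^3 + 2.9*b^2 - 6.2*b + 4.45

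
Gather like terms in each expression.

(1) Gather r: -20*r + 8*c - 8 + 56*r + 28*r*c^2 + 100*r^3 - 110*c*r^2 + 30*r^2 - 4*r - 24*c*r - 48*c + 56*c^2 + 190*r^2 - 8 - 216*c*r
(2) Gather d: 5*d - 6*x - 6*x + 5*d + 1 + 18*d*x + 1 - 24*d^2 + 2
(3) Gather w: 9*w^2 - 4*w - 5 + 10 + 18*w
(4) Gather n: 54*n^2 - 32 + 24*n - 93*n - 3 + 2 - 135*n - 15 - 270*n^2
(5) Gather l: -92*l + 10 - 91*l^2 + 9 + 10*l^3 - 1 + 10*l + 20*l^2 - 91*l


(1) = 56*c^2 - 40*c + 100*r^3 + r^2*(220 - 110*c) + r*(28*c^2 - 240*c + 32) - 16
(2) = -24*d^2 + d*(18*x + 10) - 12*x + 4
(3) = 9*w^2 + 14*w + 5
(4) = -216*n^2 - 204*n - 48
(5) = 10*l^3 - 71*l^2 - 173*l + 18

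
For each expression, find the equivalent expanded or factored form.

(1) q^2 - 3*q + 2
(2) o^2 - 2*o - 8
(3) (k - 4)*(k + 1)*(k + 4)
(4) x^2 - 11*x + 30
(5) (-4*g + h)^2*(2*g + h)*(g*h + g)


(1) = (q - 2)*(q - 1)
(2) = (o - 4)*(o + 2)
(3) = k^3 + k^2 - 16*k - 16
(4) = (x - 6)*(x - 5)
(5) = 32*g^4*h + 32*g^4 - 6*g^2*h^3 - 6*g^2*h^2 + g*h^4 + g*h^3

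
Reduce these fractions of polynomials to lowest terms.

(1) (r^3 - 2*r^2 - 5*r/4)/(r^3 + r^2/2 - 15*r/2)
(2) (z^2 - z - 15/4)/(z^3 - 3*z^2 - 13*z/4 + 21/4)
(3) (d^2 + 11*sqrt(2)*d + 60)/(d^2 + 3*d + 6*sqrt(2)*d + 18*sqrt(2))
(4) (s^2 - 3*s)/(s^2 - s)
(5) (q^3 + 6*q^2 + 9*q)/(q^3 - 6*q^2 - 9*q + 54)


(1) = (2*r + 1)/(2*r + 6)
(2) = (2*z - 5)/(2*z^2 - 9*z + 7)
(3) = (d + 5*sqrt(2))/(d + 3)
(4) = (s - 3)/(s - 1)
(5) = (q^2 + 3*q)/(q^2 - 9*q + 18)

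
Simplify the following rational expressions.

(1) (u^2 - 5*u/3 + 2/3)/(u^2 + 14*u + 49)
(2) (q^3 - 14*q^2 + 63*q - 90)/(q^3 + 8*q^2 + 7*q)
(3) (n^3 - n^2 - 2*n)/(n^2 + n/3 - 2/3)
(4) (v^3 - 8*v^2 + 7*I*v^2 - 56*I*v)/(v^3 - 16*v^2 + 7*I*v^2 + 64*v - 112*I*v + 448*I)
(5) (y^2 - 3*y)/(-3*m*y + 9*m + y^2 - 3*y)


(1) = (3*u^2 - 5*u + 2)/(3*u^2 + 42*u + 147)
(2) = (q^3 - 14*q^2 + 63*q - 90)/(q^3 + 8*q^2 + 7*q)
(3) = (3*n^2 - 6*n)/(3*n - 2)
(4) = v/(v - 8)
(5) = y/(-3*m + y)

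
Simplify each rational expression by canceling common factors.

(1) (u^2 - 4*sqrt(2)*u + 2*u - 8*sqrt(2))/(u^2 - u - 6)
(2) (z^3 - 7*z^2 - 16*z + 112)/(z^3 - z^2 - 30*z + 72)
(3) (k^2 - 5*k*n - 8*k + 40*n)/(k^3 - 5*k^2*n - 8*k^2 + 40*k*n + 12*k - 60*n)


(1) = (u - 4*sqrt(2))/(u - 3)
(2) = (z^2 - 3*z - 28)/(z^2 + 3*z - 18)
(3) = (k - 8)/(k^2 - 8*k + 12)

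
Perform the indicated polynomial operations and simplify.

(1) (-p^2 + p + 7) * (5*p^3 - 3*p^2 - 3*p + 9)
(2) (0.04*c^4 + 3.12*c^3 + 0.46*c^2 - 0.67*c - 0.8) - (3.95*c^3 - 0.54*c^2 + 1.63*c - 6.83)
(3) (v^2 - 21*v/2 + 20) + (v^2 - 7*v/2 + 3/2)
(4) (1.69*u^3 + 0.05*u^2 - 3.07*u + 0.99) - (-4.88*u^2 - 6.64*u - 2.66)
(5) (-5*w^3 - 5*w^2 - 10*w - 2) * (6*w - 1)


(1) = -5*p^5 + 8*p^4 + 35*p^3 - 33*p^2 - 12*p + 63
(2) = 0.04*c^4 - 0.83*c^3 + 1.0*c^2 - 2.3*c + 6.03
(3) = 2*v^2 - 14*v + 43/2
(4) = 1.69*u^3 + 4.93*u^2 + 3.57*u + 3.65
(5) = -30*w^4 - 25*w^3 - 55*w^2 - 2*w + 2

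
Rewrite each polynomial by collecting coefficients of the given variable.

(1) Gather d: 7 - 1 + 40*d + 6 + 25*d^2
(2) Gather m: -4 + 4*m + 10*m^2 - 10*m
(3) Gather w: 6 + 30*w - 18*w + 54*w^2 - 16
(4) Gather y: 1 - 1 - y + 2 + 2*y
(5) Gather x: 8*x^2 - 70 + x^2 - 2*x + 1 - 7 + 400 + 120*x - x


(1) = 25*d^2 + 40*d + 12
(2) = 10*m^2 - 6*m - 4
(3) = 54*w^2 + 12*w - 10
(4) = y + 2
(5) = 9*x^2 + 117*x + 324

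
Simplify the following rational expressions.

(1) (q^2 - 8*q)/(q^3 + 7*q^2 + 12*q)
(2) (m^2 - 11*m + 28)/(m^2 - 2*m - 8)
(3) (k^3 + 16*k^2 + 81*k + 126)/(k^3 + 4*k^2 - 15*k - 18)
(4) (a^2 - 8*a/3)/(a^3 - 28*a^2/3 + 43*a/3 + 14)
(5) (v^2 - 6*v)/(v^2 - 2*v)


(1) = (q - 8)/(q^2 + 7*q + 12)
(2) = (m - 7)/(m + 2)
(3) = (k^2 + 10*k + 21)/(k^2 - 2*k - 3)
(4) = (3*a^2 - 8*a)/(3*a^3 - 28*a^2 + 43*a + 42)
(5) = (v - 6)/(v - 2)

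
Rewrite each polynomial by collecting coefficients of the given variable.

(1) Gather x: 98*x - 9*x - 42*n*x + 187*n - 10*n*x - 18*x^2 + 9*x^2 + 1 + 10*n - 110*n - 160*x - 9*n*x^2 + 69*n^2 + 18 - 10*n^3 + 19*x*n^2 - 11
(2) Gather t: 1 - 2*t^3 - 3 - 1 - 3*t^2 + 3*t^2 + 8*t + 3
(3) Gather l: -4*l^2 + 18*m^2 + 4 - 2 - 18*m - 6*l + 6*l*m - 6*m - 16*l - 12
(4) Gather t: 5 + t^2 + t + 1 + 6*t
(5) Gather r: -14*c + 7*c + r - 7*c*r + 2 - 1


(1) = -10*n^3 + 69*n^2 + 87*n + x^2*(-9*n - 9) + x*(19*n^2 - 52*n - 71) + 8
(2) = -2*t^3 + 8*t
(3) = -4*l^2 + l*(6*m - 22) + 18*m^2 - 24*m - 10
(4) = t^2 + 7*t + 6
(5) = -7*c + r*(1 - 7*c) + 1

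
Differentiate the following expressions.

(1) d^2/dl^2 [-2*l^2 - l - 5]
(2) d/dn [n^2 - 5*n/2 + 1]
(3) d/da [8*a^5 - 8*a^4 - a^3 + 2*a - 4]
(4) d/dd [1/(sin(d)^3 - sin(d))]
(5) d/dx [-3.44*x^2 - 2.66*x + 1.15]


(1) = -4
(2) = 2*n - 5/2
(3) = 40*a^4 - 32*a^3 - 3*a^2 + 2
(4) = (-2/cos(d)^2 + sin(d)^(-2))/cos(d)
(5) = -6.88*x - 2.66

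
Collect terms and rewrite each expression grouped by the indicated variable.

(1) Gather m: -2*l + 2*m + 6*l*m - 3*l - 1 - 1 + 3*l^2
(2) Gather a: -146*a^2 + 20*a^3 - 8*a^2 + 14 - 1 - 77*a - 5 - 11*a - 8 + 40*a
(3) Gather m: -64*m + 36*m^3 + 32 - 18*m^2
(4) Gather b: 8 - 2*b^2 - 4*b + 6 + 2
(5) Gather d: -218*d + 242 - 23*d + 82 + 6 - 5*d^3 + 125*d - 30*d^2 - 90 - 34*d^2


(1) = 3*l^2 - 5*l + m*(6*l + 2) - 2
(2) = 20*a^3 - 154*a^2 - 48*a
(3) = 36*m^3 - 18*m^2 - 64*m + 32
(4) = -2*b^2 - 4*b + 16
(5) = -5*d^3 - 64*d^2 - 116*d + 240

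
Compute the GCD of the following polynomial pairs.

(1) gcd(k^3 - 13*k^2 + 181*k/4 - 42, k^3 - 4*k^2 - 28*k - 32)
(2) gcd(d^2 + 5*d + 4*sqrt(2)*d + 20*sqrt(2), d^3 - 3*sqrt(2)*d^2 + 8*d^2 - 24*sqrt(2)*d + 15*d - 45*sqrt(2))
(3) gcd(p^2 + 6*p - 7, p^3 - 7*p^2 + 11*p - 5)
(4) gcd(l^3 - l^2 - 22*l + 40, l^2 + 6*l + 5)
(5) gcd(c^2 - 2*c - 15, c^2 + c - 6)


(1) = gcd((k - 8)*(k - 7/2)*(k - 3/2), (k - 8)*(k + 2)^2) = k - 8
(2) = gcd((d + 5)*(d + 4*sqrt(2)), (d + 3)*(d + 5)*(d - 3*sqrt(2))) = d + 5
(3) = p - 1
(4) = l + 5
(5) = c + 3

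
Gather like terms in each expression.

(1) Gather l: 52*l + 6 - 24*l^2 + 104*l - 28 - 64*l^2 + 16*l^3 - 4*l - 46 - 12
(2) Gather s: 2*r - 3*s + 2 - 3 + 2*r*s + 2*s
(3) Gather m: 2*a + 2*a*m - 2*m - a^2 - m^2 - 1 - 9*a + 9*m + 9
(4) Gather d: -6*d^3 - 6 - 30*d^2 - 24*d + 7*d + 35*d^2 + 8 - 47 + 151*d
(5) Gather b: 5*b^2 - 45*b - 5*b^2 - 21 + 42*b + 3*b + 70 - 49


(1) = 16*l^3 - 88*l^2 + 152*l - 80
(2) = 2*r + s*(2*r - 1) - 1
(3) = -a^2 - 7*a - m^2 + m*(2*a + 7) + 8
(4) = -6*d^3 + 5*d^2 + 134*d - 45
(5) = 0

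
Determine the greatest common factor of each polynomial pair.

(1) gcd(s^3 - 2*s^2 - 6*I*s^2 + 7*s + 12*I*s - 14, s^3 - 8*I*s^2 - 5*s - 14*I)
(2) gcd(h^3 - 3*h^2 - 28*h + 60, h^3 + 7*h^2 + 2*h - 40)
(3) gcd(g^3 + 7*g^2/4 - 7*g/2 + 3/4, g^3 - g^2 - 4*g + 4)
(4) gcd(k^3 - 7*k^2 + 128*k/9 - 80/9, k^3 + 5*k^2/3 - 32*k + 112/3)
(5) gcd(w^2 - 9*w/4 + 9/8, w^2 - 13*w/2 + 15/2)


(1) = gcd((s - 2)*(s - 7*I)*(s + I), (s - 7*I)*(s - 2*I)*(s + I)) = s^2 - 6*I*s + 7
(2) = h^2 + 3*h - 10
(3) = gcd((g - 1)*(g - 1/4)*(g + 3), (g - 2)*(g - 1)*(g + 2)) = g - 1
(4) = k^2 - 16*k/3 + 16/3
(5) = w - 3/2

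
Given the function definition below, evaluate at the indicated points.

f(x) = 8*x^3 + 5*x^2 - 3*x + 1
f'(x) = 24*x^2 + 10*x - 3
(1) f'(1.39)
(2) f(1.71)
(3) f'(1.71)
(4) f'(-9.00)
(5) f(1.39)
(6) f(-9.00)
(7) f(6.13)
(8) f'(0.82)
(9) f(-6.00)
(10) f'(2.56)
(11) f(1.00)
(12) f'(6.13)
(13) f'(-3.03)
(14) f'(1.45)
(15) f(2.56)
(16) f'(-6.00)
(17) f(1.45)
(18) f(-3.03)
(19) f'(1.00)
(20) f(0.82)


(1) = 57.27
(2) = 50.49
(3) = 84.28
(4) = 1851.00
(5) = 27.98
(6) = -5399.00
(7) = 2013.27
(8) = 21.34
(9) = -1529.00
(10) = 179.89
(11) = 11.00
(12) = 960.15
(13) = 187.04
(14) = 61.96
(15) = 160.31
(16) = 801.00
(17) = 31.55
(18) = -166.55
(19) = 31.00
(20) = 6.31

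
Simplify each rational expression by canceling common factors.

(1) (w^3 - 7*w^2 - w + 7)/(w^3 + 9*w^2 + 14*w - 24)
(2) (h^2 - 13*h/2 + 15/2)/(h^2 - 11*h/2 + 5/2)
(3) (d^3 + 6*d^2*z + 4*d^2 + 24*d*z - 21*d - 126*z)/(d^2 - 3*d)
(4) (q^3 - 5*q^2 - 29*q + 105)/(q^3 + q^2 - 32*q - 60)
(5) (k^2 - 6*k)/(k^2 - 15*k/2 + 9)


(1) = (w^2 - 6*w - 7)/(w^2 + 10*w + 24)
(2) = (2*h - 3)/(2*h - 1)
(3) = (d^2 + 6*d*z + 7*d + 42*z)/d
(4) = (q^2 - 10*q + 21)/(q^2 - 4*q - 12)
(5) = 2*k/(2*k - 3)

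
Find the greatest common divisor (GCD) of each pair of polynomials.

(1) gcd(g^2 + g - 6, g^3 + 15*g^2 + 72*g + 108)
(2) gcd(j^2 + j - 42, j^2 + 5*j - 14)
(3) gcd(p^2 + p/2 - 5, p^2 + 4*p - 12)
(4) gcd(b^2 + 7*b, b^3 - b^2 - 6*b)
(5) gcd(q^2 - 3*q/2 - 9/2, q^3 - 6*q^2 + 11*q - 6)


(1) = gcd((g - 2)*(g + 3), (g + 3)*(g + 6)^2) = g + 3
(2) = gcd((j - 6)*(j + 7), (j - 2)*(j + 7)) = j + 7
(3) = p - 2
(4) = b
(5) = q - 3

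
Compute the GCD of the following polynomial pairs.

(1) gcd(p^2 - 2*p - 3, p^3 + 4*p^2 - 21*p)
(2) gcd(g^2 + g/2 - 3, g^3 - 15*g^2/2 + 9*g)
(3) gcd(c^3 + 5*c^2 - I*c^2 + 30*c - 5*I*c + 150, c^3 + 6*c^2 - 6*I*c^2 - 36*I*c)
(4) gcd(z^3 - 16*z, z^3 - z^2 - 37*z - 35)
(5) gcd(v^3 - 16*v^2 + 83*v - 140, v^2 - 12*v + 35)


(1) = p - 3
(2) = gcd((g - 3/2)*(g + 2), g*(g - 6)*(g - 3/2)) = g - 3/2
(3) = c - 6*I
(4) = 1
(5) = v^2 - 12*v + 35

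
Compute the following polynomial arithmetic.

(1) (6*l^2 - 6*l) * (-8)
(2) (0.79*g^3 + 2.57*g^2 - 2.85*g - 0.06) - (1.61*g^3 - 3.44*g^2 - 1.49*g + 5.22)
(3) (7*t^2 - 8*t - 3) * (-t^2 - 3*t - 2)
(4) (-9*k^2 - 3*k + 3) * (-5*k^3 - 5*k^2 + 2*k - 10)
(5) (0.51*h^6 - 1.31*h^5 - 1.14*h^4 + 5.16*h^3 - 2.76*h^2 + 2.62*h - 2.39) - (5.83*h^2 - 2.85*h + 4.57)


(1) = -48*l^2 + 48*l
(2) = -0.82*g^3 + 6.01*g^2 - 1.36*g - 5.28
(3) = -7*t^4 - 13*t^3 + 13*t^2 + 25*t + 6
(4) = 45*k^5 + 60*k^4 - 18*k^3 + 69*k^2 + 36*k - 30
(5) = 0.51*h^6 - 1.31*h^5 - 1.14*h^4 + 5.16*h^3 - 8.59*h^2 + 5.47*h - 6.96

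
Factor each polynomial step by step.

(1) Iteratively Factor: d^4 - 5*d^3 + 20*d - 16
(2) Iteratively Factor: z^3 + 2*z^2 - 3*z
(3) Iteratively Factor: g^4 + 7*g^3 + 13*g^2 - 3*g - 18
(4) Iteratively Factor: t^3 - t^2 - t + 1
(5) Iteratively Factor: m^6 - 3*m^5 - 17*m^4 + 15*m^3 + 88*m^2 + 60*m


(1) = (d - 1)*(d^3 - 4*d^2 - 4*d + 16) = (d - 4)*(d - 1)*(d^2 - 4) = (d - 4)*(d - 1)*(d + 2)*(d - 2)
(2) = (z - 1)*(z^2 + 3*z) = (z - 1)*(z + 3)*(z)
(3) = (g + 2)*(g^3 + 5*g^2 + 3*g - 9) = (g + 2)*(g + 3)*(g^2 + 2*g - 3) = (g + 2)*(g + 3)^2*(g - 1)
(4) = (t + 1)*(t^2 - 2*t + 1) = (t - 1)*(t + 1)*(t - 1)
(5) = (m + 2)*(m^5 - 5*m^4 - 7*m^3 + 29*m^2 + 30*m) = m*(m + 2)*(m^4 - 5*m^3 - 7*m^2 + 29*m + 30) = m*(m + 2)^2*(m^3 - 7*m^2 + 7*m + 15) = m*(m + 1)*(m + 2)^2*(m^2 - 8*m + 15) = m*(m - 3)*(m + 1)*(m + 2)^2*(m - 5)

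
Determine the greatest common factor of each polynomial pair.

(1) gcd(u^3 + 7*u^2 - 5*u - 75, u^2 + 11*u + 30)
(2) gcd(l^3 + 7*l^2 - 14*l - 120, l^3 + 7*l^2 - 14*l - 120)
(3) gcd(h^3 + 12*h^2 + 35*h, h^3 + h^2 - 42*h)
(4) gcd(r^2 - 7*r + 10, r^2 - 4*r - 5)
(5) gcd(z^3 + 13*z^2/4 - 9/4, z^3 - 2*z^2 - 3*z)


(1) = gcd((u - 3)*(u + 5)^2, (u + 5)*(u + 6)) = u + 5
(2) = l^3 + 7*l^2 - 14*l - 120
(3) = h^2 + 7*h
(4) = gcd((r - 5)*(r - 2), (r - 5)*(r + 1)) = r - 5
(5) = gcd((z - 3/4)*(z + 1)*(z + 3), z*(z - 3)*(z + 1)) = z + 1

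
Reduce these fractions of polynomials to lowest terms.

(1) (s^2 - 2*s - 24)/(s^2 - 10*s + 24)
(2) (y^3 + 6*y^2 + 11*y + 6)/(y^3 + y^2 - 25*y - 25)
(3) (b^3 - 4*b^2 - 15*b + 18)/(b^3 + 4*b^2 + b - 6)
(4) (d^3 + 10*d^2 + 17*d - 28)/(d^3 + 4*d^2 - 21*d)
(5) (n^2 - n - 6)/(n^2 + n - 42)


(1) = (s + 4)/(s - 4)
(2) = (y^2 + 5*y + 6)/(y^2 - 25)
(3) = (b - 6)/(b + 2)
(4) = (d^2 + 3*d - 4)/(d^2 - 3*d)
(5) = (n^2 - n - 6)/(n^2 + n - 42)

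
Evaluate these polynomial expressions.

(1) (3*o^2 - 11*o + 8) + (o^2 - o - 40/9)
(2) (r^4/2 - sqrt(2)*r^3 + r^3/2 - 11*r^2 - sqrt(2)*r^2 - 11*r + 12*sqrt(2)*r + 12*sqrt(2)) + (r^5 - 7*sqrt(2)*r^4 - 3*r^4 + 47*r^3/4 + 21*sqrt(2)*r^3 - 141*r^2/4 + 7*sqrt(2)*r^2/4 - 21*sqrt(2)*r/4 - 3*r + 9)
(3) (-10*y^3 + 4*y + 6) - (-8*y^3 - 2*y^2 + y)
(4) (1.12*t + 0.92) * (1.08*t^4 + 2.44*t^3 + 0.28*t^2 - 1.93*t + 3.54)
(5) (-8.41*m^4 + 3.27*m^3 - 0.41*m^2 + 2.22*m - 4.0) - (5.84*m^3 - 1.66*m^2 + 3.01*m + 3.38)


(1) = 4*o^2 - 12*o + 32/9
(2) = r^5 - 7*sqrt(2)*r^4 - 5*r^4/2 + 49*r^3/4 + 20*sqrt(2)*r^3 - 185*r^2/4 + 3*sqrt(2)*r^2/4 - 14*r + 27*sqrt(2)*r/4 + 9 + 12*sqrt(2)
(3) = -2*y^3 + 2*y^2 + 3*y + 6
(4) = 1.2096*t^5 + 3.7264*t^4 + 2.5584*t^3 - 1.904*t^2 + 2.1892*t + 3.2568
(5) = -8.41*m^4 - 2.57*m^3 + 1.25*m^2 - 0.79*m - 7.38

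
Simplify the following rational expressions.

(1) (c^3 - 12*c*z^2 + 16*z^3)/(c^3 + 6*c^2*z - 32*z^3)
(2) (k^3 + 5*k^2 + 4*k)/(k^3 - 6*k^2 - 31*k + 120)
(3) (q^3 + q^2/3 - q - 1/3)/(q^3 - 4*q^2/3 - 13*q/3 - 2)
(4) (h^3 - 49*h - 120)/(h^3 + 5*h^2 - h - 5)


(1) = (c - 2*z)/(c + 4*z)
(2) = (k^3 + 5*k^2 + 4*k)/(k^3 - 6*k^2 - 31*k + 120)
(3) = (3*q^2 - 2*q - 1)/(3*q^2 - 7*q - 6)
(4) = (h^2 - 5*h - 24)/(h^2 - 1)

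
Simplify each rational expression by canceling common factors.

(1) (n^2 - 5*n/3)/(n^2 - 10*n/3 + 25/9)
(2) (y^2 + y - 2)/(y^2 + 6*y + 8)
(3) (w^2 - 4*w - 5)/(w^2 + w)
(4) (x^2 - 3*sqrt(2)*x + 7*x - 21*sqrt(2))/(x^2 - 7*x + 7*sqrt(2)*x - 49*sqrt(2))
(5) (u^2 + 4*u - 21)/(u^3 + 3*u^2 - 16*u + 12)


(1) = 3*n/(3*n - 5)
(2) = (y - 1)/(y + 4)
(3) = (w - 5)/w
(4) = (x^2 + x*(7 - 3*sqrt(2)) - 21*sqrt(2))/(x^2 + x*(-7 + 7*sqrt(2)) - 49*sqrt(2))
(5) = (u^2 + 4*u - 21)/(u^3 + 3*u^2 - 16*u + 12)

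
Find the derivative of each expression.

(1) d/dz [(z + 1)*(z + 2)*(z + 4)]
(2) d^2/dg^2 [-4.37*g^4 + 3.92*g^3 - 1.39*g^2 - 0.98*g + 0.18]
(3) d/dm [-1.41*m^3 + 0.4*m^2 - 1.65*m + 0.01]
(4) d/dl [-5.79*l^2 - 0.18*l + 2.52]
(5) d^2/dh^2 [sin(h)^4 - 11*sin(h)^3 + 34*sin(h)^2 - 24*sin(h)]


(1) = 3*z^2 + 14*z + 14
(2) = -52.44*g^2 + 23.52*g - 2.78
(3) = -4.23*m^2 + 0.8*m - 1.65
(4) = -11.58*l - 0.18
(5) = -16*sin(h)^4 + 99*sin(h)^3 - 124*sin(h)^2 - 42*sin(h) + 68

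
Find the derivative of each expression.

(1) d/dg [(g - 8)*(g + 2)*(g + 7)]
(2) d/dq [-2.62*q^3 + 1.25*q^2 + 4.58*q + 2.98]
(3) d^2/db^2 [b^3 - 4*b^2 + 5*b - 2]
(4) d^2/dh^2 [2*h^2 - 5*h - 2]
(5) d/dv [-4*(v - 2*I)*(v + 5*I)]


(1) = 3*g^2 + 2*g - 58
(2) = -7.86*q^2 + 2.5*q + 4.58
(3) = 6*b - 8
(4) = 4
(5) = -8*v - 12*I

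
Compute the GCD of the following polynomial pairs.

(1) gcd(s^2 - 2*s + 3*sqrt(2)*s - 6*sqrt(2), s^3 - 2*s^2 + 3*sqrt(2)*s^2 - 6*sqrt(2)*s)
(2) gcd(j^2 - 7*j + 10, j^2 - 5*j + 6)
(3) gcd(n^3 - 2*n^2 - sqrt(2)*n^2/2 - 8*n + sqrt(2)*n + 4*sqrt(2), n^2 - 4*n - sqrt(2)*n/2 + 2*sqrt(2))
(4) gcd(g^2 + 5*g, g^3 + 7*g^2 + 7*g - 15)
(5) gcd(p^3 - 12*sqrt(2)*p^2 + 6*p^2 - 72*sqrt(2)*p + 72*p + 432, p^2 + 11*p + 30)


(1) = s^2 + s*(-2 + 3*sqrt(2)) - 6*sqrt(2)
(2) = gcd((j - 5)*(j - 2), (j - 3)*(j - 2)) = j - 2
(3) = gcd((n - 4)*(n + 2)*(n - sqrt(2)/2), (n - 4)*(n - sqrt(2)/2)) = n^2 + n*(-4 - sqrt(2)/2) + 2*sqrt(2)
(4) = gcd(g*(g + 5), (g - 1)*(g + 3)*(g + 5)) = g + 5
(5) = p + 6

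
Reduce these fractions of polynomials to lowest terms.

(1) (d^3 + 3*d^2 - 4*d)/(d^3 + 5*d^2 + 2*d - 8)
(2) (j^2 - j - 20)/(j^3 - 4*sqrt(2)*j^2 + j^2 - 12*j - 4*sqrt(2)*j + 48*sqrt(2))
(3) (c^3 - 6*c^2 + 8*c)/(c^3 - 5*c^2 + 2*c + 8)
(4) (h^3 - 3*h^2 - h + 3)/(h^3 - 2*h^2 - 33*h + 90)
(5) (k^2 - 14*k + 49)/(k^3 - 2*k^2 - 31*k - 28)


(1) = d/(d + 2)
(2) = (j - 5)/(j^2 + j*(-4*sqrt(2) - 3) + 12*sqrt(2))
(3) = c/(c + 1)
(4) = (h^2 - 1)/(h^2 + h - 30)
(5) = (k - 7)/(k^2 + 5*k + 4)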